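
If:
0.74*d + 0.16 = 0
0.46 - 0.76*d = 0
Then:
No Solution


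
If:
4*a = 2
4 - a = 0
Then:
No Solution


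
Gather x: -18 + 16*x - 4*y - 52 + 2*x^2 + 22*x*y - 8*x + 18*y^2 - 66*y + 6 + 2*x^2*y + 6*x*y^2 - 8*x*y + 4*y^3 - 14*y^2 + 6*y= x^2*(2*y + 2) + x*(6*y^2 + 14*y + 8) + 4*y^3 + 4*y^2 - 64*y - 64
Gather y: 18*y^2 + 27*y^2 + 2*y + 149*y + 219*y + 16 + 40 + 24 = 45*y^2 + 370*y + 80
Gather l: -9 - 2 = -11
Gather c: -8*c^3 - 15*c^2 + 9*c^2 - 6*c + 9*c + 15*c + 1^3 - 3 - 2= -8*c^3 - 6*c^2 + 18*c - 4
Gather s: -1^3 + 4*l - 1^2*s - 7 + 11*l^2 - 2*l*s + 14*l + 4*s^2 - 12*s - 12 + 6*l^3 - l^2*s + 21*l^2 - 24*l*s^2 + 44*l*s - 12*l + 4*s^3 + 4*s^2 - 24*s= 6*l^3 + 32*l^2 + 6*l + 4*s^3 + s^2*(8 - 24*l) + s*(-l^2 + 42*l - 37) - 20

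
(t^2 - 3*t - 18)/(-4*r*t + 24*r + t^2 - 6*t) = (-t - 3)/(4*r - t)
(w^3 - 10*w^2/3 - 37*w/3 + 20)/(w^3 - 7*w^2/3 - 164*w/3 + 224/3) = (w^2 - 2*w - 15)/(w^2 - w - 56)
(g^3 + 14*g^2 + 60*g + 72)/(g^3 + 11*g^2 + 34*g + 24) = (g^2 + 8*g + 12)/(g^2 + 5*g + 4)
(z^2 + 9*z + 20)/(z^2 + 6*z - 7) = (z^2 + 9*z + 20)/(z^2 + 6*z - 7)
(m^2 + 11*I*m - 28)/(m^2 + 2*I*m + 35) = (m + 4*I)/(m - 5*I)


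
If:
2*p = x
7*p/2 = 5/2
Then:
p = 5/7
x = 10/7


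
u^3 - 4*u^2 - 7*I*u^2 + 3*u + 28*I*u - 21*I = (u - 3)*(u - 1)*(u - 7*I)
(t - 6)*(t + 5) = t^2 - t - 30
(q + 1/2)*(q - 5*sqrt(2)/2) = q^2 - 5*sqrt(2)*q/2 + q/2 - 5*sqrt(2)/4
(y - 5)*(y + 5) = y^2 - 25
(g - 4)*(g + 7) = g^2 + 3*g - 28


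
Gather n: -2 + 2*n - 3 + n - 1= 3*n - 6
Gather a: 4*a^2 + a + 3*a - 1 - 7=4*a^2 + 4*a - 8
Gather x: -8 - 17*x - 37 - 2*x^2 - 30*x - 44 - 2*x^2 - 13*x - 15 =-4*x^2 - 60*x - 104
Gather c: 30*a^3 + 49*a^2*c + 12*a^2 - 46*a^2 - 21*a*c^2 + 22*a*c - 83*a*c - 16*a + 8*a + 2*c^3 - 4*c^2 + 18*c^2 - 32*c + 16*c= 30*a^3 - 34*a^2 - 8*a + 2*c^3 + c^2*(14 - 21*a) + c*(49*a^2 - 61*a - 16)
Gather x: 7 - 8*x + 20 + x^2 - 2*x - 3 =x^2 - 10*x + 24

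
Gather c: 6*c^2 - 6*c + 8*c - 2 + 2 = 6*c^2 + 2*c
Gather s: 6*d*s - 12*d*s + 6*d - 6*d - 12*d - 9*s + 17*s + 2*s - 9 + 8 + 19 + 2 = -12*d + s*(10 - 6*d) + 20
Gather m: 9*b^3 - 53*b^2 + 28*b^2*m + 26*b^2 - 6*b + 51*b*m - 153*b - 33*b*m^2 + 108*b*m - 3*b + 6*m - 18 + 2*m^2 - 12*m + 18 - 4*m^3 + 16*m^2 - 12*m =9*b^3 - 27*b^2 - 162*b - 4*m^3 + m^2*(18 - 33*b) + m*(28*b^2 + 159*b - 18)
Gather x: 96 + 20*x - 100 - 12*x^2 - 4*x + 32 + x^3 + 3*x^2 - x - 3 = x^3 - 9*x^2 + 15*x + 25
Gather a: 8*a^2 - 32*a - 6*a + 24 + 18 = 8*a^2 - 38*a + 42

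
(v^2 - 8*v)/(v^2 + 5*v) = (v - 8)/(v + 5)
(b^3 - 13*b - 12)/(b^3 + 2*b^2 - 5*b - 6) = (b - 4)/(b - 2)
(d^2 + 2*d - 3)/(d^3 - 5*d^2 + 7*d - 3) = (d + 3)/(d^2 - 4*d + 3)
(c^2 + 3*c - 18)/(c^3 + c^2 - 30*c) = (c - 3)/(c*(c - 5))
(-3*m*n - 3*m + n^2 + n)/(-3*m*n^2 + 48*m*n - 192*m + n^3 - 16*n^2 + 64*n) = (n + 1)/(n^2 - 16*n + 64)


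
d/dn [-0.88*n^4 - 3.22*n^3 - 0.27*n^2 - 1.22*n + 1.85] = -3.52*n^3 - 9.66*n^2 - 0.54*n - 1.22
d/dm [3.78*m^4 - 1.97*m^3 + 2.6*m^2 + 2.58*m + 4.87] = 15.12*m^3 - 5.91*m^2 + 5.2*m + 2.58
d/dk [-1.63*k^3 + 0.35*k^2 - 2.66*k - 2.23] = -4.89*k^2 + 0.7*k - 2.66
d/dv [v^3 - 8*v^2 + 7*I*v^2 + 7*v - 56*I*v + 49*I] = 3*v^2 + v*(-16 + 14*I) + 7 - 56*I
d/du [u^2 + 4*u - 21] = 2*u + 4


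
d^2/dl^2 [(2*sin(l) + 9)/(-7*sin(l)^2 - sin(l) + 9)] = (98*sin(l)^5 + 1750*sin(l)^4 + 749*sin(l)^3 - 351*sin(l)^2 - 891*sin(l) - 1188)/(7*sin(l)^2 + sin(l) - 9)^3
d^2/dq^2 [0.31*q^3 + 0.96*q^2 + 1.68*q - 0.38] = 1.86*q + 1.92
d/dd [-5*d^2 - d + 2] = -10*d - 1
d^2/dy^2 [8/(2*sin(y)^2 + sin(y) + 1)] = 8*(-16*sin(y)^4 - 6*sin(y)^3 + 31*sin(y)^2 + 13*sin(y) - 2)/(sin(y) - cos(2*y) + 2)^3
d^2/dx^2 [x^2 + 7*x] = 2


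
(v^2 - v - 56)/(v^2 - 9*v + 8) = (v + 7)/(v - 1)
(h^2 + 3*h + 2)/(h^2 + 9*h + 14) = (h + 1)/(h + 7)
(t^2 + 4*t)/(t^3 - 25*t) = (t + 4)/(t^2 - 25)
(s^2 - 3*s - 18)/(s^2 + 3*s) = (s - 6)/s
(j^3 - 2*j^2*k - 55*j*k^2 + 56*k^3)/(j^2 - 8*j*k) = j + 6*k - 7*k^2/j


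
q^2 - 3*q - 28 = (q - 7)*(q + 4)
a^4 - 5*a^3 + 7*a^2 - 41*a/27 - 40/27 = (a - 8/3)*(a - 5/3)*(a - 1)*(a + 1/3)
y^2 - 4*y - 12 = (y - 6)*(y + 2)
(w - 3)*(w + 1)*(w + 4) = w^3 + 2*w^2 - 11*w - 12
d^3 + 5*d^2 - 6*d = d*(d - 1)*(d + 6)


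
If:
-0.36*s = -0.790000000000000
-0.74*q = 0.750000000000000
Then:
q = -1.01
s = 2.19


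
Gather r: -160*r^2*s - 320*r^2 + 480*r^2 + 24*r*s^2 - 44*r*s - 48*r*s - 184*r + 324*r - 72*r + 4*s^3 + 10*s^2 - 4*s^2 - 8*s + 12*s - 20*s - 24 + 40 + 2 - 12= r^2*(160 - 160*s) + r*(24*s^2 - 92*s + 68) + 4*s^3 + 6*s^2 - 16*s + 6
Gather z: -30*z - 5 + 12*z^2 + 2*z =12*z^2 - 28*z - 5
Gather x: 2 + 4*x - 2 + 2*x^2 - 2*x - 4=2*x^2 + 2*x - 4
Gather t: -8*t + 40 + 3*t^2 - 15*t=3*t^2 - 23*t + 40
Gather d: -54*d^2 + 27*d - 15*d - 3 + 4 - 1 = -54*d^2 + 12*d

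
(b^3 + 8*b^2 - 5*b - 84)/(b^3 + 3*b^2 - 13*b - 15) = (b^2 + 11*b + 28)/(b^2 + 6*b + 5)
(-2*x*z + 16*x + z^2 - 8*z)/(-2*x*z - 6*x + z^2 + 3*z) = (z - 8)/(z + 3)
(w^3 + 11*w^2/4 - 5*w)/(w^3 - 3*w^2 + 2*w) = (w^2 + 11*w/4 - 5)/(w^2 - 3*w + 2)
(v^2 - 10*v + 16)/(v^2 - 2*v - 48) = (v - 2)/(v + 6)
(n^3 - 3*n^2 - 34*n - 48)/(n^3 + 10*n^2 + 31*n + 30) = (n - 8)/(n + 5)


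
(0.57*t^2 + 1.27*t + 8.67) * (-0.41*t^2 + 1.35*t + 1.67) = -0.2337*t^4 + 0.2488*t^3 - 0.8883*t^2 + 13.8254*t + 14.4789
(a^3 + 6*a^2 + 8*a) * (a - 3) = a^4 + 3*a^3 - 10*a^2 - 24*a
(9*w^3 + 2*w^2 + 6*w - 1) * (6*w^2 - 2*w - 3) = 54*w^5 - 6*w^4 + 5*w^3 - 24*w^2 - 16*w + 3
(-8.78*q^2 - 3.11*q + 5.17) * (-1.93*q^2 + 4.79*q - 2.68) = 16.9454*q^4 - 36.0539*q^3 - 1.3446*q^2 + 33.0991*q - 13.8556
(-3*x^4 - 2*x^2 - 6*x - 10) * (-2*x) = 6*x^5 + 4*x^3 + 12*x^2 + 20*x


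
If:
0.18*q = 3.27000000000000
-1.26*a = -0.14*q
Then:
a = 2.02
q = 18.17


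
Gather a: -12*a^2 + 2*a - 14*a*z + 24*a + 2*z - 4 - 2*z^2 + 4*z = -12*a^2 + a*(26 - 14*z) - 2*z^2 + 6*z - 4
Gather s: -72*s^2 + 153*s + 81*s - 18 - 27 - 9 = -72*s^2 + 234*s - 54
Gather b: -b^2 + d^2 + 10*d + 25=-b^2 + d^2 + 10*d + 25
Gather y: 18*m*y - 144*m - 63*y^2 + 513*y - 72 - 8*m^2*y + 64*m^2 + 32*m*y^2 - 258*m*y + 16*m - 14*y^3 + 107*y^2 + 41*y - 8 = 64*m^2 - 128*m - 14*y^3 + y^2*(32*m + 44) + y*(-8*m^2 - 240*m + 554) - 80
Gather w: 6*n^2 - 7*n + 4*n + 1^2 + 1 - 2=6*n^2 - 3*n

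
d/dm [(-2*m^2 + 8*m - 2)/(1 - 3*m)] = 2*(3*m^2 - 2*m + 1)/(9*m^2 - 6*m + 1)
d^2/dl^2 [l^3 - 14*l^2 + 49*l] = 6*l - 28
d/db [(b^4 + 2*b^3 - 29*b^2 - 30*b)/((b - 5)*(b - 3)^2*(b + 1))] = 6*(-2*b - 3)/(b^3 - 9*b^2 + 27*b - 27)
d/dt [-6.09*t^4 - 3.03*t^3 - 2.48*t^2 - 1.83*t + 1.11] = -24.36*t^3 - 9.09*t^2 - 4.96*t - 1.83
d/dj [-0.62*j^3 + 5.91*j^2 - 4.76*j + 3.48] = -1.86*j^2 + 11.82*j - 4.76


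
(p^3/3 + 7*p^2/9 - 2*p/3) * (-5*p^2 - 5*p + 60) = -5*p^5/3 - 50*p^4/9 + 175*p^3/9 + 50*p^2 - 40*p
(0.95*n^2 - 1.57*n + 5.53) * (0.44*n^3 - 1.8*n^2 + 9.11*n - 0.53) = 0.418*n^5 - 2.4008*n^4 + 13.9137*n^3 - 24.7602*n^2 + 51.2104*n - 2.9309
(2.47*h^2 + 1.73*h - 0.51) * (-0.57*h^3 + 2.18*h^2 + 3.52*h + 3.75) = -1.4079*h^5 + 4.3985*h^4 + 12.7565*h^3 + 14.2403*h^2 + 4.6923*h - 1.9125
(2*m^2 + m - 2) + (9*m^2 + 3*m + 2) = 11*m^2 + 4*m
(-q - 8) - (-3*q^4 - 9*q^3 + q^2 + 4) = 3*q^4 + 9*q^3 - q^2 - q - 12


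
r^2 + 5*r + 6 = (r + 2)*(r + 3)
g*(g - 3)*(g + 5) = g^3 + 2*g^2 - 15*g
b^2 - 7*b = b*(b - 7)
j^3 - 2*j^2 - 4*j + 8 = (j - 2)^2*(j + 2)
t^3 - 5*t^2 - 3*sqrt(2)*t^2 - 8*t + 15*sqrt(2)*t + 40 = (t - 5)*(t - 4*sqrt(2))*(t + sqrt(2))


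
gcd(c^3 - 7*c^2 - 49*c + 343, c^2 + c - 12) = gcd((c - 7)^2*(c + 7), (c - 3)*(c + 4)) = 1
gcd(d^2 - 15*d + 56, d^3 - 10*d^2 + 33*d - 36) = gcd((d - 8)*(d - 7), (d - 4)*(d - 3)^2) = 1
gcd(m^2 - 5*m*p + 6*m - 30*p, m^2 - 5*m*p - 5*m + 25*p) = -m + 5*p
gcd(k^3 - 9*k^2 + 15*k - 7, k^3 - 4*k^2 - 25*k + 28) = k^2 - 8*k + 7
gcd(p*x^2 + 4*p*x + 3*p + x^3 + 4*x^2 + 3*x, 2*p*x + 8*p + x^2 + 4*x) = 1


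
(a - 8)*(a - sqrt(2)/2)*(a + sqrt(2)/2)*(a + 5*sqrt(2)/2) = a^4 - 8*a^3 + 5*sqrt(2)*a^3/2 - 20*sqrt(2)*a^2 - a^2/2 - 5*sqrt(2)*a/4 + 4*a + 10*sqrt(2)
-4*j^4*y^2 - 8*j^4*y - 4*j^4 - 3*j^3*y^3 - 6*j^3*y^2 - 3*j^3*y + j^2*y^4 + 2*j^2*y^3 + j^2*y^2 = (-4*j + y)*(j + y)*(j*y + j)^2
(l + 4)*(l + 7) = l^2 + 11*l + 28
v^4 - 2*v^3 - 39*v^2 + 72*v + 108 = (v - 6)*(v - 3)*(v + 1)*(v + 6)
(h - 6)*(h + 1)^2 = h^3 - 4*h^2 - 11*h - 6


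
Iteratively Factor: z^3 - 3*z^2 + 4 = (z + 1)*(z^2 - 4*z + 4) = (z - 2)*(z + 1)*(z - 2)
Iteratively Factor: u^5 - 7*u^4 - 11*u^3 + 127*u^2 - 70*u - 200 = (u + 1)*(u^4 - 8*u^3 - 3*u^2 + 130*u - 200) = (u - 5)*(u + 1)*(u^3 - 3*u^2 - 18*u + 40) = (u - 5)*(u + 1)*(u + 4)*(u^2 - 7*u + 10) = (u - 5)^2*(u + 1)*(u + 4)*(u - 2)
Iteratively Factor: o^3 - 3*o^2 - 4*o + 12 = (o + 2)*(o^2 - 5*o + 6) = (o - 2)*(o + 2)*(o - 3)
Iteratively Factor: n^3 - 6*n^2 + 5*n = (n)*(n^2 - 6*n + 5) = n*(n - 1)*(n - 5)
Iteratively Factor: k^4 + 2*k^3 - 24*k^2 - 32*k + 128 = (k - 2)*(k^3 + 4*k^2 - 16*k - 64) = (k - 2)*(k + 4)*(k^2 - 16) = (k - 4)*(k - 2)*(k + 4)*(k + 4)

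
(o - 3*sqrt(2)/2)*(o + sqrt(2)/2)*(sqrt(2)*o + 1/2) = sqrt(2)*o^3 - 3*o^2/2 - 2*sqrt(2)*o - 3/4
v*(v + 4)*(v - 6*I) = v^3 + 4*v^2 - 6*I*v^2 - 24*I*v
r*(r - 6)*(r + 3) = r^3 - 3*r^2 - 18*r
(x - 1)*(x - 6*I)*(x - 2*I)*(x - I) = x^4 - x^3 - 9*I*x^3 - 20*x^2 + 9*I*x^2 + 20*x + 12*I*x - 12*I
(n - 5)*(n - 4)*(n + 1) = n^3 - 8*n^2 + 11*n + 20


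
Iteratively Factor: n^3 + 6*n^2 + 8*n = (n)*(n^2 + 6*n + 8) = n*(n + 2)*(n + 4)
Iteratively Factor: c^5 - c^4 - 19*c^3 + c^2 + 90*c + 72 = (c - 3)*(c^4 + 2*c^3 - 13*c^2 - 38*c - 24) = (c - 3)*(c + 3)*(c^3 - c^2 - 10*c - 8) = (c - 3)*(c + 1)*(c + 3)*(c^2 - 2*c - 8) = (c - 3)*(c + 1)*(c + 2)*(c + 3)*(c - 4)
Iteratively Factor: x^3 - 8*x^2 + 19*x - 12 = (x - 4)*(x^2 - 4*x + 3) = (x - 4)*(x - 3)*(x - 1)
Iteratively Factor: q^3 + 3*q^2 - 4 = (q + 2)*(q^2 + q - 2) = (q + 2)^2*(q - 1)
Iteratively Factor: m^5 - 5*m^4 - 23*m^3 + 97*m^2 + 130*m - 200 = (m - 1)*(m^4 - 4*m^3 - 27*m^2 + 70*m + 200) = (m - 1)*(m + 2)*(m^3 - 6*m^2 - 15*m + 100) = (m - 5)*(m - 1)*(m + 2)*(m^2 - m - 20) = (m - 5)*(m - 1)*(m + 2)*(m + 4)*(m - 5)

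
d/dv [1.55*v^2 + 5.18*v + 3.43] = 3.1*v + 5.18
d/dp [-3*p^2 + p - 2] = 1 - 6*p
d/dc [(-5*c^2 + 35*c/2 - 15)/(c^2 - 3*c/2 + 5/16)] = 40*(-64*c^2 + 172*c - 109)/(256*c^4 - 768*c^3 + 736*c^2 - 240*c + 25)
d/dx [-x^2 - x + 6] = -2*x - 1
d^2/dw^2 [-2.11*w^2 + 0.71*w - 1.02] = -4.22000000000000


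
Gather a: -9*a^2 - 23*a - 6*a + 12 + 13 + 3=-9*a^2 - 29*a + 28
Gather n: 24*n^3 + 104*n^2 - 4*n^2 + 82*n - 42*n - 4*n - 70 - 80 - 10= 24*n^3 + 100*n^2 + 36*n - 160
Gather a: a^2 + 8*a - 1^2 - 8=a^2 + 8*a - 9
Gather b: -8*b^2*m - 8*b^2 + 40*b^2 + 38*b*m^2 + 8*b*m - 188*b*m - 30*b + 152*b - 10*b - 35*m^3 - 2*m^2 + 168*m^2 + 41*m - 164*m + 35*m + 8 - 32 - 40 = b^2*(32 - 8*m) + b*(38*m^2 - 180*m + 112) - 35*m^3 + 166*m^2 - 88*m - 64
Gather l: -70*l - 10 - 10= -70*l - 20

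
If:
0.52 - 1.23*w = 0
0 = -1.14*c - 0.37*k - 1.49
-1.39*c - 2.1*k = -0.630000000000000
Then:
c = -1.79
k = 1.48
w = 0.42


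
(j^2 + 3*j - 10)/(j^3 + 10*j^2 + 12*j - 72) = (j + 5)/(j^2 + 12*j + 36)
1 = 1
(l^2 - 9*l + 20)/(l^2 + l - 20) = (l - 5)/(l + 5)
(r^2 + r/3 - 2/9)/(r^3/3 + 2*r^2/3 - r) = (3*r^2 + r - 2/3)/(r*(r^2 + 2*r - 3))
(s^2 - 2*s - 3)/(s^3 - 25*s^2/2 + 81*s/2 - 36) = 2*(s + 1)/(2*s^2 - 19*s + 24)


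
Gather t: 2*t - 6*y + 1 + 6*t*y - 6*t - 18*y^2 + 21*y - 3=t*(6*y - 4) - 18*y^2 + 15*y - 2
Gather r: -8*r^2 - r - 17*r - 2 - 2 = -8*r^2 - 18*r - 4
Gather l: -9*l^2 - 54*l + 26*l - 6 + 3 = -9*l^2 - 28*l - 3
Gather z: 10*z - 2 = 10*z - 2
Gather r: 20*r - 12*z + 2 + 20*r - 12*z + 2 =40*r - 24*z + 4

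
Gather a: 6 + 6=12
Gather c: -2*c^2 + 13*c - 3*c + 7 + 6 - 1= -2*c^2 + 10*c + 12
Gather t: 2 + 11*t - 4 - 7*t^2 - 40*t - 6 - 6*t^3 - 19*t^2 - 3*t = -6*t^3 - 26*t^2 - 32*t - 8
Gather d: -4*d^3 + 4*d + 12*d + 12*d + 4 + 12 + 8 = -4*d^3 + 28*d + 24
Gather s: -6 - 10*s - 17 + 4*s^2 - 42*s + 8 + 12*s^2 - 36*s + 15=16*s^2 - 88*s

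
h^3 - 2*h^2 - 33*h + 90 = (h - 5)*(h - 3)*(h + 6)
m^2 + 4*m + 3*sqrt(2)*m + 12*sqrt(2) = (m + 4)*(m + 3*sqrt(2))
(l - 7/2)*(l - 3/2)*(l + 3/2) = l^3 - 7*l^2/2 - 9*l/4 + 63/8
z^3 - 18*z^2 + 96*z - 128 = (z - 8)^2*(z - 2)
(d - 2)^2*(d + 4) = d^3 - 12*d + 16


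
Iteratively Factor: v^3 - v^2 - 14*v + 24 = (v + 4)*(v^2 - 5*v + 6) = (v - 3)*(v + 4)*(v - 2)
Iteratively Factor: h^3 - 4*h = (h - 2)*(h^2 + 2*h) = (h - 2)*(h + 2)*(h)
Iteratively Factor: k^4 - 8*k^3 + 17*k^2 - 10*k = (k - 2)*(k^3 - 6*k^2 + 5*k) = k*(k - 2)*(k^2 - 6*k + 5) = k*(k - 5)*(k - 2)*(k - 1)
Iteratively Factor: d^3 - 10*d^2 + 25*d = (d - 5)*(d^2 - 5*d) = (d - 5)^2*(d)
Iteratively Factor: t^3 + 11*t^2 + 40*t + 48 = (t + 3)*(t^2 + 8*t + 16) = (t + 3)*(t + 4)*(t + 4)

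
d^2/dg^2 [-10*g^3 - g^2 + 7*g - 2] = -60*g - 2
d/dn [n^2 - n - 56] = 2*n - 1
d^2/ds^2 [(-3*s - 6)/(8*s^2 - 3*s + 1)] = 6*(-(s + 2)*(16*s - 3)^2 + (24*s + 13)*(8*s^2 - 3*s + 1))/(8*s^2 - 3*s + 1)^3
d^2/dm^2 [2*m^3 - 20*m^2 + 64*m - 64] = 12*m - 40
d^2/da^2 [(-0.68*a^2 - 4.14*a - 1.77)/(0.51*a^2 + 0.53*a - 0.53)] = (-1.78602*a^3 - 3.865086*a^2 - 9.584838*a - 4.659124)/(0.132651*a^6 + 0.413559*a^5 + 0.0162180000000001*a^4 - 0.710677*a^3 - 0.016854*a^2 + 0.446631*a - 0.148877)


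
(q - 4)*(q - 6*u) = q^2 - 6*q*u - 4*q + 24*u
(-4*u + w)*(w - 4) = -4*u*w + 16*u + w^2 - 4*w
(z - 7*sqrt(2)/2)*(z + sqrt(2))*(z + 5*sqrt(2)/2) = z^3 - 39*z/2 - 35*sqrt(2)/2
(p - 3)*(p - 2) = p^2 - 5*p + 6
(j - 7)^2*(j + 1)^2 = j^4 - 12*j^3 + 22*j^2 + 84*j + 49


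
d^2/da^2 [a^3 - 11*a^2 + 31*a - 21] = 6*a - 22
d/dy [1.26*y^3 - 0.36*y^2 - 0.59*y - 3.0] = 3.78*y^2 - 0.72*y - 0.59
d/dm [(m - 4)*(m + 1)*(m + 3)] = 3*m^2 - 13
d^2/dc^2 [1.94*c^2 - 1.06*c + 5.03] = 3.88000000000000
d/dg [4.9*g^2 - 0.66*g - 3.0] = 9.8*g - 0.66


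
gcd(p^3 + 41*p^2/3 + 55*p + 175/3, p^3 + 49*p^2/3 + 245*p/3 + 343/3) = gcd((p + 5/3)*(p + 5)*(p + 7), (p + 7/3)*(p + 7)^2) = p + 7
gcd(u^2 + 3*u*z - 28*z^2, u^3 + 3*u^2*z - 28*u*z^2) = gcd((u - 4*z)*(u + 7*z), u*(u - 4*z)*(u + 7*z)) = -u^2 - 3*u*z + 28*z^2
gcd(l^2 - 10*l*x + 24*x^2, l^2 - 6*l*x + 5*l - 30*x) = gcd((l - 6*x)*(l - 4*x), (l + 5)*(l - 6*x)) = -l + 6*x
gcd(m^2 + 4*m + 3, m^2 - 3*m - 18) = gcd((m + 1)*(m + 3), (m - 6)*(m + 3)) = m + 3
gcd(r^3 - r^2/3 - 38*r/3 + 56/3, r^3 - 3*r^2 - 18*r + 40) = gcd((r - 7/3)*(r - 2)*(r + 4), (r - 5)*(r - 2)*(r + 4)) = r^2 + 2*r - 8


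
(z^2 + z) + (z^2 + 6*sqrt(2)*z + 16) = 2*z^2 + z + 6*sqrt(2)*z + 16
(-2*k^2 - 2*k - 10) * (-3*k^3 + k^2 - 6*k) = 6*k^5 + 4*k^4 + 40*k^3 + 2*k^2 + 60*k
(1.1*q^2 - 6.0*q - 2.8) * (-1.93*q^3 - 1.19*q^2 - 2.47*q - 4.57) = -2.123*q^5 + 10.271*q^4 + 9.827*q^3 + 13.125*q^2 + 34.336*q + 12.796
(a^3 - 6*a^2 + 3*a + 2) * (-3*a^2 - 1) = -3*a^5 + 18*a^4 - 10*a^3 - 3*a - 2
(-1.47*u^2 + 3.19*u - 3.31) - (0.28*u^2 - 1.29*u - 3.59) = -1.75*u^2 + 4.48*u + 0.28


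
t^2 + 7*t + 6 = (t + 1)*(t + 6)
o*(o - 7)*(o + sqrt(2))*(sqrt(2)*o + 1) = sqrt(2)*o^4 - 7*sqrt(2)*o^3 + 3*o^3 - 21*o^2 + sqrt(2)*o^2 - 7*sqrt(2)*o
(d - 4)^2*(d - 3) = d^3 - 11*d^2 + 40*d - 48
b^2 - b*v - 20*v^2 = (b - 5*v)*(b + 4*v)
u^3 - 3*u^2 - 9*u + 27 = (u - 3)^2*(u + 3)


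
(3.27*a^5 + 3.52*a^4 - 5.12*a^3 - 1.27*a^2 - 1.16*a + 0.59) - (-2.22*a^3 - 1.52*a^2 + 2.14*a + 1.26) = 3.27*a^5 + 3.52*a^4 - 2.9*a^3 + 0.25*a^2 - 3.3*a - 0.67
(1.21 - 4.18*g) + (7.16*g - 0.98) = 2.98*g + 0.23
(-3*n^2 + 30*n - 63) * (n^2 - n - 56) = -3*n^4 + 33*n^3 + 75*n^2 - 1617*n + 3528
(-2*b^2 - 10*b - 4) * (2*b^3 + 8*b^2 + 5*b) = -4*b^5 - 36*b^4 - 98*b^3 - 82*b^2 - 20*b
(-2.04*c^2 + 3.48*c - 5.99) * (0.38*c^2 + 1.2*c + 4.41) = -0.7752*c^4 - 1.1256*c^3 - 7.0966*c^2 + 8.1588*c - 26.4159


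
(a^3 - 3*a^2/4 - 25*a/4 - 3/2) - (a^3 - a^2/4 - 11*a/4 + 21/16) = -a^2/2 - 7*a/2 - 45/16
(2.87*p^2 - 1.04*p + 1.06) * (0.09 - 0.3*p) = -0.861*p^3 + 0.5703*p^2 - 0.4116*p + 0.0954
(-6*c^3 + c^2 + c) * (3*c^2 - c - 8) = -18*c^5 + 9*c^4 + 50*c^3 - 9*c^2 - 8*c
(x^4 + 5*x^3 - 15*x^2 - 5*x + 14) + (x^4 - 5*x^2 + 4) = 2*x^4 + 5*x^3 - 20*x^2 - 5*x + 18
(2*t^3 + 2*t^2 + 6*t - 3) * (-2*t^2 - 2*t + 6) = -4*t^5 - 8*t^4 - 4*t^3 + 6*t^2 + 42*t - 18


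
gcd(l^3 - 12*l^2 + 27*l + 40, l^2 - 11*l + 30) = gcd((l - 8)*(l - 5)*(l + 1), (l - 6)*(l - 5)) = l - 5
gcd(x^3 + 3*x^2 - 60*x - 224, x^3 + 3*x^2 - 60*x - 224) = x^3 + 3*x^2 - 60*x - 224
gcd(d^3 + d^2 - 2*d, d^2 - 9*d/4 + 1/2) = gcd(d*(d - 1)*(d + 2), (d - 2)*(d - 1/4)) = 1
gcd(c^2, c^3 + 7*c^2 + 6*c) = c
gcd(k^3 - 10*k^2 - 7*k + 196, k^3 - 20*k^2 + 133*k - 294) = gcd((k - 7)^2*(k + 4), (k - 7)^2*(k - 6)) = k^2 - 14*k + 49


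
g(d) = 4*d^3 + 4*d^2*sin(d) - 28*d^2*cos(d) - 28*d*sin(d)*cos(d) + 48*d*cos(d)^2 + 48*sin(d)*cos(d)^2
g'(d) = 28*d^2*sin(d) + 4*d^2*cos(d) + 12*d^2 + 28*d*sin(d)^2 - 96*d*sin(d)*cos(d) + 8*d*sin(d) - 28*d*cos(d)^2 - 56*d*cos(d) - 96*sin(d)^2*cos(d) - 28*sin(d)*cos(d) + 48*cos(d)^3 + 48*cos(d)^2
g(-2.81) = -0.32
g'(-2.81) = -0.18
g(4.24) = 455.09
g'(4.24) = -254.06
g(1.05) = 3.19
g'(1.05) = -38.66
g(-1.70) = -16.75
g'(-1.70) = -61.72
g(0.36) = 23.60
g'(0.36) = 27.50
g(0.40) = 24.51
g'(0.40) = 18.07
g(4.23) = 457.63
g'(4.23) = -252.85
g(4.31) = 437.04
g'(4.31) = -261.19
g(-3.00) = 0.36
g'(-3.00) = -6.79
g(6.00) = 154.13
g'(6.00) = 52.41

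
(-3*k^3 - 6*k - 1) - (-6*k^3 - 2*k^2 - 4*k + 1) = 3*k^3 + 2*k^2 - 2*k - 2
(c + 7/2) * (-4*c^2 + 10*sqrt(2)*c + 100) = -4*c^3 - 14*c^2 + 10*sqrt(2)*c^2 + 35*sqrt(2)*c + 100*c + 350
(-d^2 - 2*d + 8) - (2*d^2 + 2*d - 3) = -3*d^2 - 4*d + 11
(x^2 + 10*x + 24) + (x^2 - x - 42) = 2*x^2 + 9*x - 18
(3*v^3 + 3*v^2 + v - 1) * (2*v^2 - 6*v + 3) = 6*v^5 - 12*v^4 - 7*v^3 + v^2 + 9*v - 3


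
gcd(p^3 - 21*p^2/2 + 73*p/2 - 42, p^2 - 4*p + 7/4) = p - 7/2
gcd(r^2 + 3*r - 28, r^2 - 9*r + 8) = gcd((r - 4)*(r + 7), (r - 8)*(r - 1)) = 1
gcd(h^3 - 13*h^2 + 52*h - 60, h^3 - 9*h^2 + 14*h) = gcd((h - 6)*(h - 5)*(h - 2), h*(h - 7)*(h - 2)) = h - 2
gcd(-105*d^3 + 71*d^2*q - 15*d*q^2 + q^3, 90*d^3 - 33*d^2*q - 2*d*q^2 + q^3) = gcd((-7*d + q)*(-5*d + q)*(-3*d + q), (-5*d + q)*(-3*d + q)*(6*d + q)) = 15*d^2 - 8*d*q + q^2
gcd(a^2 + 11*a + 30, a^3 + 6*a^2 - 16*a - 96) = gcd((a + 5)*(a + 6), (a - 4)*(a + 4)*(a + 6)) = a + 6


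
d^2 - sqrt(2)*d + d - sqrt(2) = (d + 1)*(d - sqrt(2))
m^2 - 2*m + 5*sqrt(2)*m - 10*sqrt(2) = (m - 2)*(m + 5*sqrt(2))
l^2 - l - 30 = (l - 6)*(l + 5)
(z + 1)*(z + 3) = z^2 + 4*z + 3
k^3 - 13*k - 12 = (k - 4)*(k + 1)*(k + 3)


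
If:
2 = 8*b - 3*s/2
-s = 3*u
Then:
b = 1/4 - 9*u/16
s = -3*u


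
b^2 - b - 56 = (b - 8)*(b + 7)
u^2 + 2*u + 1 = (u + 1)^2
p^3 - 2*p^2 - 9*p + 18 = (p - 3)*(p - 2)*(p + 3)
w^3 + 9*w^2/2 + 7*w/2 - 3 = (w - 1/2)*(w + 2)*(w + 3)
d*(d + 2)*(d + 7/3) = d^3 + 13*d^2/3 + 14*d/3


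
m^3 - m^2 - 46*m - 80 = (m - 8)*(m + 2)*(m + 5)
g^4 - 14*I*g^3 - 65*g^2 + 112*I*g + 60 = (g - 6*I)*(g - 5*I)*(g - 2*I)*(g - I)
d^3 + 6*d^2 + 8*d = d*(d + 2)*(d + 4)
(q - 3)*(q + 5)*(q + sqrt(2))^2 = q^4 + 2*q^3 + 2*sqrt(2)*q^3 - 13*q^2 + 4*sqrt(2)*q^2 - 30*sqrt(2)*q + 4*q - 30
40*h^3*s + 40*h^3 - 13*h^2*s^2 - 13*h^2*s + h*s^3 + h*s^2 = (-8*h + s)*(-5*h + s)*(h*s + h)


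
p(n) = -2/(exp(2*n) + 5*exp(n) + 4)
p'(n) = -2*(-2*exp(2*n) - 5*exp(n))/(exp(2*n) + 5*exp(n) + 4)^2 = (4*exp(n) + 10)*exp(n)/(exp(2*n) + 5*exp(n) + 4)^2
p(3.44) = -0.00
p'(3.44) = 0.00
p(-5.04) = -0.50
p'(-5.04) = 0.00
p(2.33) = -0.01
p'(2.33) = 0.02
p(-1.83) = -0.41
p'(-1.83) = 0.07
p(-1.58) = -0.39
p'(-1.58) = 0.09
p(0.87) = -0.09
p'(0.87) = 0.10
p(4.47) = -0.00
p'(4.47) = 0.00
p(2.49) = -0.01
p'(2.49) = 0.02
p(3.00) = 0.00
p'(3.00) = 0.01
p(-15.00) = -0.50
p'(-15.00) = 0.00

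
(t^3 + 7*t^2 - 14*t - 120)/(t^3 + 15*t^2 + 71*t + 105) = (t^2 + 2*t - 24)/(t^2 + 10*t + 21)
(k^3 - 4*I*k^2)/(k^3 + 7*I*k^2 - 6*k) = k*(k - 4*I)/(k^2 + 7*I*k - 6)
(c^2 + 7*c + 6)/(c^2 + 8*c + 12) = (c + 1)/(c + 2)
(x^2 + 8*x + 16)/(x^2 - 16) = (x + 4)/(x - 4)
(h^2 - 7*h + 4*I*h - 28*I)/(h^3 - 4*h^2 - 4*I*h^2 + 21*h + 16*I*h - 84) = (h^2 + h*(-7 + 4*I) - 28*I)/(h^3 - 4*h^2*(1 + I) + h*(21 + 16*I) - 84)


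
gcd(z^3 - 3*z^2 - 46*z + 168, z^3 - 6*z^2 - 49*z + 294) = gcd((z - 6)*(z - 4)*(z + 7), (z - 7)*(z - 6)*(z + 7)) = z^2 + z - 42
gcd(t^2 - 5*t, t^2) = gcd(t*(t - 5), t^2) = t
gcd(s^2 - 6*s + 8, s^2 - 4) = s - 2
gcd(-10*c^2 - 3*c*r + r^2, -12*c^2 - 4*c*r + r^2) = 2*c + r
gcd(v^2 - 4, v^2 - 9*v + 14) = v - 2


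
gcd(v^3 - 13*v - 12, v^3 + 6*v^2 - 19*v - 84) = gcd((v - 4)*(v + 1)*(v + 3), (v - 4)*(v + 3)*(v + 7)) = v^2 - v - 12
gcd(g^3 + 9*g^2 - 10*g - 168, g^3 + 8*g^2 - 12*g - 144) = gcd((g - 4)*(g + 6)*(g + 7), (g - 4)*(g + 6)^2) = g^2 + 2*g - 24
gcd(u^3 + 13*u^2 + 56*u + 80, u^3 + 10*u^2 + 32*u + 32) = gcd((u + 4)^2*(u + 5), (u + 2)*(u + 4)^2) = u^2 + 8*u + 16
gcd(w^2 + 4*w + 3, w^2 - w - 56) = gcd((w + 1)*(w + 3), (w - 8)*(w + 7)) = 1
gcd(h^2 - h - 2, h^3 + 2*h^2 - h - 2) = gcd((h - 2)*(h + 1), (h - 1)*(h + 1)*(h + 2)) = h + 1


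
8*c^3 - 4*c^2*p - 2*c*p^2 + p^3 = (-2*c + p)^2*(2*c + p)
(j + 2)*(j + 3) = j^2 + 5*j + 6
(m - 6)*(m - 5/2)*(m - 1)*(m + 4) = m^4 - 11*m^3/2 - 29*m^2/2 + 79*m - 60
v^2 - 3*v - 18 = (v - 6)*(v + 3)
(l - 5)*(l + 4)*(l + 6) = l^3 + 5*l^2 - 26*l - 120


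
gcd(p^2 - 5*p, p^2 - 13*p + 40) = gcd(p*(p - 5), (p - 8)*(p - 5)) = p - 5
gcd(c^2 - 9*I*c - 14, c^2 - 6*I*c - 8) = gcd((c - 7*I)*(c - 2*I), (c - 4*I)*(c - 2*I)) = c - 2*I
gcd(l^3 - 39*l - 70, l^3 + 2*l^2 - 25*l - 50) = l^2 + 7*l + 10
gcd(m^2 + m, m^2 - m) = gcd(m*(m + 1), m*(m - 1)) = m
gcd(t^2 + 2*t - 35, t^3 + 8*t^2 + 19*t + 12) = 1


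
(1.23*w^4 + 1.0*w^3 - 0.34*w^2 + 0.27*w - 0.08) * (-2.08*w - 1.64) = -2.5584*w^5 - 4.0972*w^4 - 0.9328*w^3 - 0.00400000000000011*w^2 - 0.2764*w + 0.1312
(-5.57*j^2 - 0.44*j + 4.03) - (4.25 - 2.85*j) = -5.57*j^2 + 2.41*j - 0.22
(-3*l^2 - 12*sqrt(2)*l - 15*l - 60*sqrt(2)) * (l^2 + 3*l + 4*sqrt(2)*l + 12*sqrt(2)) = -3*l^4 - 24*sqrt(2)*l^3 - 24*l^3 - 192*sqrt(2)*l^2 - 141*l^2 - 768*l - 360*sqrt(2)*l - 1440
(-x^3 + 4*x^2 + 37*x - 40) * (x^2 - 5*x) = -x^5 + 9*x^4 + 17*x^3 - 225*x^2 + 200*x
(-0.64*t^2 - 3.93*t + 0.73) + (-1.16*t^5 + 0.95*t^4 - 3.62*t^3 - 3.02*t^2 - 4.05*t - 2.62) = -1.16*t^5 + 0.95*t^4 - 3.62*t^3 - 3.66*t^2 - 7.98*t - 1.89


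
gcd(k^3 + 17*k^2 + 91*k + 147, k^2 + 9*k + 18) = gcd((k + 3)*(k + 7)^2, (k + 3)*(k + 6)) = k + 3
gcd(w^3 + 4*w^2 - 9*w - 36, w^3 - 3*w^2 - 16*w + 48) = w^2 + w - 12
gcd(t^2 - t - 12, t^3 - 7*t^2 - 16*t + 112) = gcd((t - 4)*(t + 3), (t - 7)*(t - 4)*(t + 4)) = t - 4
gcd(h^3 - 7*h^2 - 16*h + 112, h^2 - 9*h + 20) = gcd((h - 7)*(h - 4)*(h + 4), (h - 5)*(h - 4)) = h - 4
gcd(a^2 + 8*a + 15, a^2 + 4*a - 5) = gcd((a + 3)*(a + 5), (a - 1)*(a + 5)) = a + 5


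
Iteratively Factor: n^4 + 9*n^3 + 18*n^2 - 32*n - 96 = (n - 2)*(n^3 + 11*n^2 + 40*n + 48) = (n - 2)*(n + 4)*(n^2 + 7*n + 12) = (n - 2)*(n + 4)^2*(n + 3)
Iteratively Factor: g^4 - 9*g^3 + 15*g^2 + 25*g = (g - 5)*(g^3 - 4*g^2 - 5*g) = (g - 5)*(g + 1)*(g^2 - 5*g) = (g - 5)^2*(g + 1)*(g)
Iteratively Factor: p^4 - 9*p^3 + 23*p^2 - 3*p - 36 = (p - 3)*(p^3 - 6*p^2 + 5*p + 12) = (p - 4)*(p - 3)*(p^2 - 2*p - 3) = (p - 4)*(p - 3)^2*(p + 1)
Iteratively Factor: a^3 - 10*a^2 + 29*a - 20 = (a - 1)*(a^2 - 9*a + 20) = (a - 4)*(a - 1)*(a - 5)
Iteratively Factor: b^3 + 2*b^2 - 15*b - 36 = (b + 3)*(b^2 - b - 12) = (b - 4)*(b + 3)*(b + 3)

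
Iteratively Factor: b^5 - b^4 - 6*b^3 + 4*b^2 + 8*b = (b + 1)*(b^4 - 2*b^3 - 4*b^2 + 8*b) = b*(b + 1)*(b^3 - 2*b^2 - 4*b + 8) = b*(b - 2)*(b + 1)*(b^2 - 4) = b*(b - 2)*(b + 1)*(b + 2)*(b - 2)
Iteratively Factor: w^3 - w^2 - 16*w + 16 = (w - 4)*(w^2 + 3*w - 4) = (w - 4)*(w + 4)*(w - 1)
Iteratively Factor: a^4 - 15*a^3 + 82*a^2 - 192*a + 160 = (a - 4)*(a^3 - 11*a^2 + 38*a - 40) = (a - 4)*(a - 2)*(a^2 - 9*a + 20) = (a - 5)*(a - 4)*(a - 2)*(a - 4)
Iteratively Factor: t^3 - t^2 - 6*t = (t)*(t^2 - t - 6) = t*(t + 2)*(t - 3)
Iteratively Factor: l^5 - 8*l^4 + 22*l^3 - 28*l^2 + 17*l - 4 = (l - 1)*(l^4 - 7*l^3 + 15*l^2 - 13*l + 4) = (l - 4)*(l - 1)*(l^3 - 3*l^2 + 3*l - 1) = (l - 4)*(l - 1)^2*(l^2 - 2*l + 1) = (l - 4)*(l - 1)^3*(l - 1)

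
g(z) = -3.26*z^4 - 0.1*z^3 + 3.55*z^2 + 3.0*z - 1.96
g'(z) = -13.04*z^3 - 0.3*z^2 + 7.1*z + 3.0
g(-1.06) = -5.15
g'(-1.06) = 10.67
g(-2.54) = -120.73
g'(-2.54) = 196.72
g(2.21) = -56.84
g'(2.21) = -123.53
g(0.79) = 1.31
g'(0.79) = 1.99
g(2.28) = -65.95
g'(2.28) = -136.93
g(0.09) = -1.66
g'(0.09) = 3.63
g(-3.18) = -305.75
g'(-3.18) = 396.72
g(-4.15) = -913.09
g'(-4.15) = 900.38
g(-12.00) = -66953.32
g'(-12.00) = 22407.72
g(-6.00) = -4095.52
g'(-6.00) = 2766.24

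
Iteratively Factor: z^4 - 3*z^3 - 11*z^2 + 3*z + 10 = (z + 2)*(z^3 - 5*z^2 - z + 5) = (z - 5)*(z + 2)*(z^2 - 1) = (z - 5)*(z + 1)*(z + 2)*(z - 1)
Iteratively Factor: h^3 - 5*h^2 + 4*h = (h)*(h^2 - 5*h + 4) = h*(h - 1)*(h - 4)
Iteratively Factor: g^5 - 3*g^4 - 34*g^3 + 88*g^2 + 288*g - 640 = (g - 2)*(g^4 - g^3 - 36*g^2 + 16*g + 320) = (g - 4)*(g - 2)*(g^3 + 3*g^2 - 24*g - 80) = (g - 4)*(g - 2)*(g + 4)*(g^2 - g - 20) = (g - 4)*(g - 2)*(g + 4)^2*(g - 5)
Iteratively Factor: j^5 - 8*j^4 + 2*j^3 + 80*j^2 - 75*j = (j + 3)*(j^4 - 11*j^3 + 35*j^2 - 25*j) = j*(j + 3)*(j^3 - 11*j^2 + 35*j - 25) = j*(j - 1)*(j + 3)*(j^2 - 10*j + 25) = j*(j - 5)*(j - 1)*(j + 3)*(j - 5)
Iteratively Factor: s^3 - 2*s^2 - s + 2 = (s + 1)*(s^2 - 3*s + 2) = (s - 2)*(s + 1)*(s - 1)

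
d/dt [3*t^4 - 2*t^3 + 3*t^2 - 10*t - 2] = 12*t^3 - 6*t^2 + 6*t - 10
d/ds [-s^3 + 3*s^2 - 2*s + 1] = -3*s^2 + 6*s - 2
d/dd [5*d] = 5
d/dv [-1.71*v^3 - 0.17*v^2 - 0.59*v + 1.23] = -5.13*v^2 - 0.34*v - 0.59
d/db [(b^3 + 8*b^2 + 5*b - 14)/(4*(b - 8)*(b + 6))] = (b^4 - 4*b^3 - 165*b^2 - 740*b - 268)/(4*(b^4 - 4*b^3 - 92*b^2 + 192*b + 2304))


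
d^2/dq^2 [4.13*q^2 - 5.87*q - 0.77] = 8.26000000000000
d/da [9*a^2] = 18*a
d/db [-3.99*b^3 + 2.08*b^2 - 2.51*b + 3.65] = -11.97*b^2 + 4.16*b - 2.51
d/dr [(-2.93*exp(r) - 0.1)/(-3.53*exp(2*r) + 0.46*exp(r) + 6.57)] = (-(2.93*exp(r) + 0.1)*(7.06*exp(r) - 0.46) + 10.3429*exp(2*r) - 1.3478*exp(r) - 19.2501)*exp(r)/(-3.53*exp(2*r) + 0.46*exp(r) + 6.57)^2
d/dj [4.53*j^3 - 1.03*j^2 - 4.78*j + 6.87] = 13.59*j^2 - 2.06*j - 4.78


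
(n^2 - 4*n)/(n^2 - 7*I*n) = (n - 4)/(n - 7*I)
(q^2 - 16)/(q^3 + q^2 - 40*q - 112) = (q - 4)/(q^2 - 3*q - 28)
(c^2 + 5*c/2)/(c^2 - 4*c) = (c + 5/2)/(c - 4)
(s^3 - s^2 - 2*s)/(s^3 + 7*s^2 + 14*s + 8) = s*(s - 2)/(s^2 + 6*s + 8)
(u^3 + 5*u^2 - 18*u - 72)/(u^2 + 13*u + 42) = (u^2 - u - 12)/(u + 7)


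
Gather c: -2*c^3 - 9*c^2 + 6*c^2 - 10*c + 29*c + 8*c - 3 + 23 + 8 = -2*c^3 - 3*c^2 + 27*c + 28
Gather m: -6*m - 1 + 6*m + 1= 0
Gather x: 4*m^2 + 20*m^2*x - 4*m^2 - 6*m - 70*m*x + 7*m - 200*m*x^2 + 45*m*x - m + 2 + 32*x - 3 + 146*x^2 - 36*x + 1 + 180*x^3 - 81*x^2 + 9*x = 180*x^3 + x^2*(65 - 200*m) + x*(20*m^2 - 25*m + 5)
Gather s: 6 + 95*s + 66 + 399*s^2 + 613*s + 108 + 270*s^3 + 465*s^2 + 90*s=270*s^3 + 864*s^2 + 798*s + 180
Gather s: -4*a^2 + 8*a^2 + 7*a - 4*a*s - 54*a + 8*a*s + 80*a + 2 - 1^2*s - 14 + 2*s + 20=4*a^2 + 33*a + s*(4*a + 1) + 8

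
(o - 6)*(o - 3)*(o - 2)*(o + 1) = o^4 - 10*o^3 + 25*o^2 - 36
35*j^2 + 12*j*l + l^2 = (5*j + l)*(7*j + l)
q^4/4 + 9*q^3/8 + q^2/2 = q^2*(q/4 + 1)*(q + 1/2)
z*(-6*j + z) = -6*j*z + z^2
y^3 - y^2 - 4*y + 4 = (y - 2)*(y - 1)*(y + 2)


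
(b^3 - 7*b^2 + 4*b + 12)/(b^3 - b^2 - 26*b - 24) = (b - 2)/(b + 4)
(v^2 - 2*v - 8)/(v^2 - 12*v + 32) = (v + 2)/(v - 8)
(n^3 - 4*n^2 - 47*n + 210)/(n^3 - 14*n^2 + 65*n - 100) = (n^2 + n - 42)/(n^2 - 9*n + 20)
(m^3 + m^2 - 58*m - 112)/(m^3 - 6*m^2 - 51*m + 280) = (m + 2)/(m - 5)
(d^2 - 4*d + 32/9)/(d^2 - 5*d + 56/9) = (3*d - 4)/(3*d - 7)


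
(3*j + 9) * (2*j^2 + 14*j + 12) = 6*j^3 + 60*j^2 + 162*j + 108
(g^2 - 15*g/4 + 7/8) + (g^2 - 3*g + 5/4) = 2*g^2 - 27*g/4 + 17/8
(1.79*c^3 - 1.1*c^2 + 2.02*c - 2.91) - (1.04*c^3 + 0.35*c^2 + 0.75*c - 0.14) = 0.75*c^3 - 1.45*c^2 + 1.27*c - 2.77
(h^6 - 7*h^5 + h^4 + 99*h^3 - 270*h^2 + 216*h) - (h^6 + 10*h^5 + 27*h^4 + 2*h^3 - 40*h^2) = -17*h^5 - 26*h^4 + 97*h^3 - 230*h^2 + 216*h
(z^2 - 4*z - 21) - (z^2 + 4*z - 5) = -8*z - 16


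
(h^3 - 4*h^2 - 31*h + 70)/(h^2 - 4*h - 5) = (-h^3 + 4*h^2 + 31*h - 70)/(-h^2 + 4*h + 5)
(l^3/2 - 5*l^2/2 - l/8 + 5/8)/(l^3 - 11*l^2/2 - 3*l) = (2*l^2 - 11*l + 5)/(4*l*(l - 6))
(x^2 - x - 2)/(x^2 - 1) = (x - 2)/(x - 1)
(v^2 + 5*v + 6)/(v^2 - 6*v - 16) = (v + 3)/(v - 8)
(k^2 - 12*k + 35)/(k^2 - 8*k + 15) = (k - 7)/(k - 3)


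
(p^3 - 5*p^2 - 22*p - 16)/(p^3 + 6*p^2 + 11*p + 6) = (p - 8)/(p + 3)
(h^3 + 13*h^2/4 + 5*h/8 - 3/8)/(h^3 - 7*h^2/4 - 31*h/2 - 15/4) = (8*h^2 + 2*h - 1)/(2*(4*h^2 - 19*h - 5))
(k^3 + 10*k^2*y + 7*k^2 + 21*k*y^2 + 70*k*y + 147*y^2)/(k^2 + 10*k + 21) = (k^2 + 10*k*y + 21*y^2)/(k + 3)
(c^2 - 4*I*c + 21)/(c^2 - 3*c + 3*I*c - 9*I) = (c - 7*I)/(c - 3)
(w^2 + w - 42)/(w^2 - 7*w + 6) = (w + 7)/(w - 1)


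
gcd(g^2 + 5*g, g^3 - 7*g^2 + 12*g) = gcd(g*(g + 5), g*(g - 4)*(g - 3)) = g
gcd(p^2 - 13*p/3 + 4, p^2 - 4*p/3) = p - 4/3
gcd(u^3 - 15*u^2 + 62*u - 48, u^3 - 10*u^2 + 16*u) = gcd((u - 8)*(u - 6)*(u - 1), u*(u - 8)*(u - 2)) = u - 8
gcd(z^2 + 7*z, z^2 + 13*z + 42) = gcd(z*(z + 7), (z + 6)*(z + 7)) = z + 7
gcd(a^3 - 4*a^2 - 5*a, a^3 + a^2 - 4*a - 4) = a + 1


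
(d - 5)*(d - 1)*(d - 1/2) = d^3 - 13*d^2/2 + 8*d - 5/2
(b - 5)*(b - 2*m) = b^2 - 2*b*m - 5*b + 10*m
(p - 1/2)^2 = p^2 - p + 1/4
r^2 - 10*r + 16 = (r - 8)*(r - 2)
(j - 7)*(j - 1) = j^2 - 8*j + 7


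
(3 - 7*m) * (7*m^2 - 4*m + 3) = -49*m^3 + 49*m^2 - 33*m + 9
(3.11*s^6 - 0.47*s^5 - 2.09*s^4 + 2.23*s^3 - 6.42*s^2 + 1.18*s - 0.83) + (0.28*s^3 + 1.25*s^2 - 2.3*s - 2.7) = 3.11*s^6 - 0.47*s^5 - 2.09*s^4 + 2.51*s^3 - 5.17*s^2 - 1.12*s - 3.53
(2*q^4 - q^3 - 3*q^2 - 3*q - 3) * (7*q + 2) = 14*q^5 - 3*q^4 - 23*q^3 - 27*q^2 - 27*q - 6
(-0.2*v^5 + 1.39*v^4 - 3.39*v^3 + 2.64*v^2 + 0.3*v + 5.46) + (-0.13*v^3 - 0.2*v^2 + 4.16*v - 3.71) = -0.2*v^5 + 1.39*v^4 - 3.52*v^3 + 2.44*v^2 + 4.46*v + 1.75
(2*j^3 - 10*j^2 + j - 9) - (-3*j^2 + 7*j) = 2*j^3 - 7*j^2 - 6*j - 9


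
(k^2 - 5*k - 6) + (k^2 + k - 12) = 2*k^2 - 4*k - 18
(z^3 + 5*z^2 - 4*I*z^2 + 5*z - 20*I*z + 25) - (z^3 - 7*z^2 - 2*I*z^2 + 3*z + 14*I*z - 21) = 12*z^2 - 2*I*z^2 + 2*z - 34*I*z + 46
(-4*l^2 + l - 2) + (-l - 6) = -4*l^2 - 8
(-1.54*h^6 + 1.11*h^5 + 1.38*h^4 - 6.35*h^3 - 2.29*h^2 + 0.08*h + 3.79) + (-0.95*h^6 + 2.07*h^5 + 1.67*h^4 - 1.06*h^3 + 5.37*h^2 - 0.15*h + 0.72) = -2.49*h^6 + 3.18*h^5 + 3.05*h^4 - 7.41*h^3 + 3.08*h^2 - 0.07*h + 4.51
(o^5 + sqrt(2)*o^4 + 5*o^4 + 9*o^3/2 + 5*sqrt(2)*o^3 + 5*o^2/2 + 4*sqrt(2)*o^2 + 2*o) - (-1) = o^5 + sqrt(2)*o^4 + 5*o^4 + 9*o^3/2 + 5*sqrt(2)*o^3 + 5*o^2/2 + 4*sqrt(2)*o^2 + 2*o + 1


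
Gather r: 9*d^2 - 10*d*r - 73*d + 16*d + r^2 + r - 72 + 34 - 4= 9*d^2 - 57*d + r^2 + r*(1 - 10*d) - 42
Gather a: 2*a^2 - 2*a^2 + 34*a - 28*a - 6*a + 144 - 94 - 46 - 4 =0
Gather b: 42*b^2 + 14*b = 42*b^2 + 14*b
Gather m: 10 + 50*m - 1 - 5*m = 45*m + 9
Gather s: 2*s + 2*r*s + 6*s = s*(2*r + 8)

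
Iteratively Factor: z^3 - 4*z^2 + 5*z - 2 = (z - 1)*(z^2 - 3*z + 2) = (z - 1)^2*(z - 2)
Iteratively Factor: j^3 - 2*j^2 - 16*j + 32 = (j + 4)*(j^2 - 6*j + 8) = (j - 4)*(j + 4)*(j - 2)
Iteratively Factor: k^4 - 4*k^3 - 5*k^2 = (k + 1)*(k^3 - 5*k^2) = k*(k + 1)*(k^2 - 5*k) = k^2*(k + 1)*(k - 5)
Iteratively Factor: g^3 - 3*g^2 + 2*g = (g - 2)*(g^2 - g) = g*(g - 2)*(g - 1)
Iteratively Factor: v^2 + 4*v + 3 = (v + 3)*(v + 1)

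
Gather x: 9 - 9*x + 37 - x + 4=50 - 10*x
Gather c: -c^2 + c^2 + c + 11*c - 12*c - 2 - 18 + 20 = 0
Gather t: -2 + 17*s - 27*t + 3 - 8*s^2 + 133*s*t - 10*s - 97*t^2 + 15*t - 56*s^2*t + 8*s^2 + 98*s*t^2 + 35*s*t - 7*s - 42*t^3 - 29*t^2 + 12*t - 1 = -42*t^3 + t^2*(98*s - 126) + t*(-56*s^2 + 168*s)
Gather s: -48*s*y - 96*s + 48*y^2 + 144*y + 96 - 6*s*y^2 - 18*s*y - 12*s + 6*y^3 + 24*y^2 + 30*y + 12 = s*(-6*y^2 - 66*y - 108) + 6*y^3 + 72*y^2 + 174*y + 108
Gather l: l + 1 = l + 1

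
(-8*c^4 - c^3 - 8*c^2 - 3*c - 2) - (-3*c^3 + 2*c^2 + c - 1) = -8*c^4 + 2*c^3 - 10*c^2 - 4*c - 1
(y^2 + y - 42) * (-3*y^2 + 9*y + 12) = -3*y^4 + 6*y^3 + 147*y^2 - 366*y - 504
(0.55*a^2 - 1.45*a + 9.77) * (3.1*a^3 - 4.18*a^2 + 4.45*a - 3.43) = 1.705*a^5 - 6.794*a^4 + 38.7955*a^3 - 49.1776*a^2 + 48.45*a - 33.5111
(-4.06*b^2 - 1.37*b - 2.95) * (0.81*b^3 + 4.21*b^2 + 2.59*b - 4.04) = -3.2886*b^5 - 18.2023*b^4 - 18.6726*b^3 + 0.4346*b^2 - 2.1057*b + 11.918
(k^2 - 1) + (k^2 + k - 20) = 2*k^2 + k - 21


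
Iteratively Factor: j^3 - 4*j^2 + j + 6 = (j - 2)*(j^2 - 2*j - 3) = (j - 3)*(j - 2)*(j + 1)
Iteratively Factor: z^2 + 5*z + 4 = (z + 1)*(z + 4)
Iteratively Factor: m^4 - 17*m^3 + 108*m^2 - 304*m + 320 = (m - 5)*(m^3 - 12*m^2 + 48*m - 64) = (m - 5)*(m - 4)*(m^2 - 8*m + 16) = (m - 5)*(m - 4)^2*(m - 4)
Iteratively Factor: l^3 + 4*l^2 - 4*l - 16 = (l + 2)*(l^2 + 2*l - 8) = (l - 2)*(l + 2)*(l + 4)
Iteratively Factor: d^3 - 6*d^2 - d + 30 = (d - 5)*(d^2 - d - 6) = (d - 5)*(d - 3)*(d + 2)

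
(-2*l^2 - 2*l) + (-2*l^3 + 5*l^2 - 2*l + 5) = -2*l^3 + 3*l^2 - 4*l + 5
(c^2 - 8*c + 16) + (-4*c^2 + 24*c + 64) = -3*c^2 + 16*c + 80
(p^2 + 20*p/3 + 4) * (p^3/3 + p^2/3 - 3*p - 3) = p^5/3 + 23*p^4/9 + 5*p^3/9 - 65*p^2/3 - 32*p - 12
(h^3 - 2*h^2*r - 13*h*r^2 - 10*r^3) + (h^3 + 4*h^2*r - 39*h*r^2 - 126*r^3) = 2*h^3 + 2*h^2*r - 52*h*r^2 - 136*r^3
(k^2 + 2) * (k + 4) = k^3 + 4*k^2 + 2*k + 8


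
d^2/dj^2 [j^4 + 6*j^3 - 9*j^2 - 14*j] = 12*j^2 + 36*j - 18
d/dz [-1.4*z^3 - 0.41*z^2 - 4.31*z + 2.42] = -4.2*z^2 - 0.82*z - 4.31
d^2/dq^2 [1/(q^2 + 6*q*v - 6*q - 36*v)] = 2*(-q^2 - 6*q*v + 6*q + 36*v + 4*(q + 3*v - 3)^2)/(q^2 + 6*q*v - 6*q - 36*v)^3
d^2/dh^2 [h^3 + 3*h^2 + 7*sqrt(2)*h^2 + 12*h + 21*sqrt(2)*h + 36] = 6*h + 6 + 14*sqrt(2)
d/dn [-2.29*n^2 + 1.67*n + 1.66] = 1.67 - 4.58*n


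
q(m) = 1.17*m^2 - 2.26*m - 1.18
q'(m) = 2.34*m - 2.26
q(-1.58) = 5.31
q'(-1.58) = -5.96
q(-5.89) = 52.72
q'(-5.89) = -16.04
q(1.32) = -2.12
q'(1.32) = 0.83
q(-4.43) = 31.79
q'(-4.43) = -12.63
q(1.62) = -1.77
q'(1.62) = 1.53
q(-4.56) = 33.45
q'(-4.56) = -12.93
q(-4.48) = 32.43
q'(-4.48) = -12.74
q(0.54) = -2.06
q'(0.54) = -1.00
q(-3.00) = 16.13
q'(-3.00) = -9.28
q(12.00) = 140.18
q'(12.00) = 25.82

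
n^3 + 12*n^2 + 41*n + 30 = (n + 1)*(n + 5)*(n + 6)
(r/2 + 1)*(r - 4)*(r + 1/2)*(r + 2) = r^4/2 + r^3/4 - 6*r^2 - 11*r - 4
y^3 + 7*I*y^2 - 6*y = y*(y + I)*(y + 6*I)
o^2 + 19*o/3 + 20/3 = (o + 4/3)*(o + 5)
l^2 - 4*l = l*(l - 4)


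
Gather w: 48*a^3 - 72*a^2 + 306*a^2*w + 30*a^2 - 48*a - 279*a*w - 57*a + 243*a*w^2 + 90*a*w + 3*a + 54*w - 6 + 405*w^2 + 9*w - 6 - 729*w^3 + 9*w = 48*a^3 - 42*a^2 - 102*a - 729*w^3 + w^2*(243*a + 405) + w*(306*a^2 - 189*a + 72) - 12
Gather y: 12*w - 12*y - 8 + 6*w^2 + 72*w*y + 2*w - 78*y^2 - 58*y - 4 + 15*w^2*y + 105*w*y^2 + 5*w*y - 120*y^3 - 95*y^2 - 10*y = 6*w^2 + 14*w - 120*y^3 + y^2*(105*w - 173) + y*(15*w^2 + 77*w - 80) - 12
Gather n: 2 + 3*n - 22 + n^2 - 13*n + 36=n^2 - 10*n + 16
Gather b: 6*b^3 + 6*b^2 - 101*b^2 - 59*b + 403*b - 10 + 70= 6*b^3 - 95*b^2 + 344*b + 60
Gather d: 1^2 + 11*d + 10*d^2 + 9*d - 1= 10*d^2 + 20*d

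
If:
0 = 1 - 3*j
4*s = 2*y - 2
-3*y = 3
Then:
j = 1/3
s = -1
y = -1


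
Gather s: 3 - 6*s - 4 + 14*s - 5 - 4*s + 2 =4*s - 4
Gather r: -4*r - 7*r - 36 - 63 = -11*r - 99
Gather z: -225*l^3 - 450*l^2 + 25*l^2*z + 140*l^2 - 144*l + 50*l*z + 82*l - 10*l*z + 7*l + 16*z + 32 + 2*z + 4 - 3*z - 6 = -225*l^3 - 310*l^2 - 55*l + z*(25*l^2 + 40*l + 15) + 30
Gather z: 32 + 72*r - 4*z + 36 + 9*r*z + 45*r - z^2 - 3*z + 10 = 117*r - z^2 + z*(9*r - 7) + 78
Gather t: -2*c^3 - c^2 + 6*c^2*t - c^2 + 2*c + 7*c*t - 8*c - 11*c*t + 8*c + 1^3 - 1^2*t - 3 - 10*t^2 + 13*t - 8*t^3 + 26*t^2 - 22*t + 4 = -2*c^3 - 2*c^2 + 2*c - 8*t^3 + 16*t^2 + t*(6*c^2 - 4*c - 10) + 2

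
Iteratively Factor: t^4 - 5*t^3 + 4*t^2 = (t)*(t^3 - 5*t^2 + 4*t) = t*(t - 1)*(t^2 - 4*t) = t^2*(t - 1)*(t - 4)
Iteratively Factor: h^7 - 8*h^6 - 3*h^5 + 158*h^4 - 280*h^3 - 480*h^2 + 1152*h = (h + 2)*(h^6 - 10*h^5 + 17*h^4 + 124*h^3 - 528*h^2 + 576*h) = (h - 3)*(h + 2)*(h^5 - 7*h^4 - 4*h^3 + 112*h^2 - 192*h) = h*(h - 3)*(h + 2)*(h^4 - 7*h^3 - 4*h^2 + 112*h - 192) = h*(h - 3)*(h + 2)*(h + 4)*(h^3 - 11*h^2 + 40*h - 48) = h*(h - 4)*(h - 3)*(h + 2)*(h + 4)*(h^2 - 7*h + 12) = h*(h - 4)^2*(h - 3)*(h + 2)*(h + 4)*(h - 3)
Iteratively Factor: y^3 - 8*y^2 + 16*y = (y - 4)*(y^2 - 4*y) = (y - 4)^2*(y)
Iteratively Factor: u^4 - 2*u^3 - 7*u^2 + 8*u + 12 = (u - 3)*(u^3 + u^2 - 4*u - 4) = (u - 3)*(u + 2)*(u^2 - u - 2) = (u - 3)*(u - 2)*(u + 2)*(u + 1)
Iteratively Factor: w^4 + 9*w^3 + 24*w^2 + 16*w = (w + 4)*(w^3 + 5*w^2 + 4*w) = (w + 4)^2*(w^2 + w) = w*(w + 4)^2*(w + 1)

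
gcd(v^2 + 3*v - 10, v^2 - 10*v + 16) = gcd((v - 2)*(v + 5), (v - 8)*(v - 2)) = v - 2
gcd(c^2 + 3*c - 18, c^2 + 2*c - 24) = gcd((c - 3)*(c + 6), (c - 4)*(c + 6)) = c + 6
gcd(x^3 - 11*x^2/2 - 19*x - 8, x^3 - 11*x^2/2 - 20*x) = x - 8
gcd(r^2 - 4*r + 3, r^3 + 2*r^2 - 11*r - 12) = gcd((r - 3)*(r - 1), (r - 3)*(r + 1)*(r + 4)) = r - 3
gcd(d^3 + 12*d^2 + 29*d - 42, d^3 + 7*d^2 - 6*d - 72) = d + 6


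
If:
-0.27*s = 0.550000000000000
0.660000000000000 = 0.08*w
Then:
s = -2.04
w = 8.25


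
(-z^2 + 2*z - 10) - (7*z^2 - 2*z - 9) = -8*z^2 + 4*z - 1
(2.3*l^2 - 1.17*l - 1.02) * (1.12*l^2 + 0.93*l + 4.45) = 2.576*l^4 + 0.8286*l^3 + 8.0045*l^2 - 6.1551*l - 4.539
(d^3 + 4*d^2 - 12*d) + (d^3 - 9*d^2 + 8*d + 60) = 2*d^3 - 5*d^2 - 4*d + 60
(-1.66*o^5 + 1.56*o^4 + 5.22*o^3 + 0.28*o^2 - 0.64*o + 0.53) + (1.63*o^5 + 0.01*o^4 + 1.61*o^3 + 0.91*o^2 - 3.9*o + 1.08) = -0.03*o^5 + 1.57*o^4 + 6.83*o^3 + 1.19*o^2 - 4.54*o + 1.61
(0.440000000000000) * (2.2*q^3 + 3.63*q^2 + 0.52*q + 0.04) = 0.968*q^3 + 1.5972*q^2 + 0.2288*q + 0.0176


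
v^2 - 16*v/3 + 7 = (v - 3)*(v - 7/3)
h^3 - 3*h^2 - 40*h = h*(h - 8)*(h + 5)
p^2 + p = p*(p + 1)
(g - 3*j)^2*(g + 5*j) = g^3 - g^2*j - 21*g*j^2 + 45*j^3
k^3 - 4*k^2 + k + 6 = (k - 3)*(k - 2)*(k + 1)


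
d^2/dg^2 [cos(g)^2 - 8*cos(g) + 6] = 8*cos(g) - 2*cos(2*g)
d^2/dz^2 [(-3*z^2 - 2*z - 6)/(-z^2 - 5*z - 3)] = 2*(-13*z^3 - 9*z^2 + 72*z + 129)/(z^6 + 15*z^5 + 84*z^4 + 215*z^3 + 252*z^2 + 135*z + 27)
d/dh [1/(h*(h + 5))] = (-2*h - 5)/(h^2*(h^2 + 10*h + 25))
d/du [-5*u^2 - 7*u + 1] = -10*u - 7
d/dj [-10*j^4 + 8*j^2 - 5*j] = -40*j^3 + 16*j - 5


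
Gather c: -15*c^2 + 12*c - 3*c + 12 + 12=-15*c^2 + 9*c + 24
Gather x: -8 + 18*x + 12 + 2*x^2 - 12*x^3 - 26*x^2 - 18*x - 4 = -12*x^3 - 24*x^2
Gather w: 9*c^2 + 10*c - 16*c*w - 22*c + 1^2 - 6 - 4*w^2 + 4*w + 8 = 9*c^2 - 12*c - 4*w^2 + w*(4 - 16*c) + 3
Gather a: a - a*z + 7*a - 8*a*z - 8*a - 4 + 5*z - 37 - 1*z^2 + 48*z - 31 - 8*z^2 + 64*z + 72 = -9*a*z - 9*z^2 + 117*z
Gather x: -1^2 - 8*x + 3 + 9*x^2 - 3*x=9*x^2 - 11*x + 2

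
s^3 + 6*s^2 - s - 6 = (s - 1)*(s + 1)*(s + 6)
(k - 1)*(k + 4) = k^2 + 3*k - 4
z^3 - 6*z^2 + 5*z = z*(z - 5)*(z - 1)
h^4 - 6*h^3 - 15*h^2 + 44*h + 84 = (h - 7)*(h - 3)*(h + 2)^2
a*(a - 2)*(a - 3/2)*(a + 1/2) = a^4 - 3*a^3 + 5*a^2/4 + 3*a/2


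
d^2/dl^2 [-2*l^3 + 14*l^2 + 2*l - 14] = 28 - 12*l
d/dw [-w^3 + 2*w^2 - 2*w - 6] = -3*w^2 + 4*w - 2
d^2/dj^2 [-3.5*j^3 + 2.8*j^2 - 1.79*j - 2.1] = 5.6 - 21.0*j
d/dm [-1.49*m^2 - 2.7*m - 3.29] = -2.98*m - 2.7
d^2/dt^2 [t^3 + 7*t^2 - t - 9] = 6*t + 14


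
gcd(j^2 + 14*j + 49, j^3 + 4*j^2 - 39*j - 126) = j + 7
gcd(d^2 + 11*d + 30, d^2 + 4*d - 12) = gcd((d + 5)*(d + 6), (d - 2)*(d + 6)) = d + 6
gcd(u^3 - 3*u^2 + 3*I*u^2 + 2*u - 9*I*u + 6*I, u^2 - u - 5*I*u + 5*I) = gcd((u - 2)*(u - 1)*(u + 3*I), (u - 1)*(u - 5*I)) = u - 1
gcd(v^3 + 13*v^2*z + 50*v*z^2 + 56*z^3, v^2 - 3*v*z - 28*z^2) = v + 4*z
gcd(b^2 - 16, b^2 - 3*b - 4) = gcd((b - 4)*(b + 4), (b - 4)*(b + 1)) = b - 4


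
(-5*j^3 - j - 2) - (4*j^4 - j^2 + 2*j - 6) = -4*j^4 - 5*j^3 + j^2 - 3*j + 4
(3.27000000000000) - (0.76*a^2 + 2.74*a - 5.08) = -0.76*a^2 - 2.74*a + 8.35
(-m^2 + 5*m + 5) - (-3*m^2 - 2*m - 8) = 2*m^2 + 7*m + 13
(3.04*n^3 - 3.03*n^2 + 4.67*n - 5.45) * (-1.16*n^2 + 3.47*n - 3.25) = -3.5264*n^5 + 14.0636*n^4 - 25.8113*n^3 + 32.3744*n^2 - 34.089*n + 17.7125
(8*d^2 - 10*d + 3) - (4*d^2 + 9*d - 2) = 4*d^2 - 19*d + 5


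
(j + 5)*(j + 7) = j^2 + 12*j + 35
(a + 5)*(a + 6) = a^2 + 11*a + 30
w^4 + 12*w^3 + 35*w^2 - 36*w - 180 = (w - 2)*(w + 3)*(w + 5)*(w + 6)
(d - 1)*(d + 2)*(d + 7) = d^3 + 8*d^2 + 5*d - 14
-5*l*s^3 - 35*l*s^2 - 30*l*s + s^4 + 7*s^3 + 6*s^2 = s*(-5*l + s)*(s + 1)*(s + 6)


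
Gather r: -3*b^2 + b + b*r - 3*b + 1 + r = -3*b^2 - 2*b + r*(b + 1) + 1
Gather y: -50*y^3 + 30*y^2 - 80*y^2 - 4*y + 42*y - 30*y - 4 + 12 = -50*y^3 - 50*y^2 + 8*y + 8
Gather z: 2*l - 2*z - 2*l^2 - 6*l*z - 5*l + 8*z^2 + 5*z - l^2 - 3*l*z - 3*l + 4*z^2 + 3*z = -3*l^2 - 6*l + 12*z^2 + z*(6 - 9*l)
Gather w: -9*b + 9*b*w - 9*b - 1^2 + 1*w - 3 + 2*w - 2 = -18*b + w*(9*b + 3) - 6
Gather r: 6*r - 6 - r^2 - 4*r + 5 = -r^2 + 2*r - 1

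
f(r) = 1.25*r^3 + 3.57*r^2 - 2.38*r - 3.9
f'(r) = 3.75*r^2 + 7.14*r - 2.38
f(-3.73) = -10.22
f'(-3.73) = 23.16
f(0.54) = -3.95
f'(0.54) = 2.57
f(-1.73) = 4.43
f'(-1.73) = -3.51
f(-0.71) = -0.86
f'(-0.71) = -5.56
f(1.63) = 7.12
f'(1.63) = 19.22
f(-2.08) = 5.25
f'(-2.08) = -1.01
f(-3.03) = 1.31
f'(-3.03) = 10.41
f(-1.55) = 3.71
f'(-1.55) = -4.44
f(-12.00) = -1621.26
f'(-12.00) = 451.94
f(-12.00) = -1621.26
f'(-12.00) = 451.94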